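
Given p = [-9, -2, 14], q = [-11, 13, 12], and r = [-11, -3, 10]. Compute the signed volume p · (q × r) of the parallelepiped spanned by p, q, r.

1014

q × r:
i: 13·10 - 12·(-3) = 130 - (-36) = 166
j: 12·(-11) - (-11)·10 = -132 - (-110) = -22
k: (-11)·(-3) - 13·(-11) = 33 - (-143) = 176
q × r = (166, -22, 176)
p · (q × r) = (-9)·166 + (-2)·(-22) + 14·176 = -1494 + 44 + 2464 = 1014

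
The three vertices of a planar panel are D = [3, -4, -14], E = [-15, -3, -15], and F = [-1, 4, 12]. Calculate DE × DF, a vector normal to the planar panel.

(34, 472, -140)

DE = (-18, 1, -1)
DF = (-4, 8, 26)
i: 1·26 - (-1)·8 = 26 - (-8) = 34
j: (-1)·(-4) - (-18)·26 = 4 - (-468) = 472
k: (-18)·8 - 1·(-4) = -144 - (-4) = -140
DE × DF = (34, 472, -140)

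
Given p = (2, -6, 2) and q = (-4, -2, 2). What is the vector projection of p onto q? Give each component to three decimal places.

(-1.333, -0.667, 0.667)

p · q = 2·(-4) + (-6)·(-2) + 2·2 = -8 + 12 + 4 = 8
|q|² = 16 + 4 + 4 = 24
proj_q p = (8/24) · (-4, -2, 2) ≈ (-1.333, -0.667, 0.667)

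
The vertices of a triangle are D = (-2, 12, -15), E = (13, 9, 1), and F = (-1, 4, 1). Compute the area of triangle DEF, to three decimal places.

DE = (15, -3, 16),  DF = (1, -8, 16)
i: (-3)·16 - 16·(-8) = -48 - (-128) = 80
j: 16·1 - 15·16 = 16 - 240 = -224
k: 15·(-8) - (-3)·1 = -120 - (-3) = -117
DE × DF = (80, -224, -117)
|DE × DF| = √70265 ≈ 265.0755
area = ½ · 265.0755 ≈ 132.538

132.538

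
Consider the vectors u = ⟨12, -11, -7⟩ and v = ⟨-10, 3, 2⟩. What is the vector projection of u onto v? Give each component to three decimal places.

(14.779, -4.434, -2.956)

u · v = 12·(-10) + (-11)·3 + (-7)·2 = -120 - 33 - 14 = -167
|v|² = 100 + 9 + 4 = 113
proj_v u = (-167/113) · (-10, 3, 2) ≈ (14.779, -4.434, -2.956)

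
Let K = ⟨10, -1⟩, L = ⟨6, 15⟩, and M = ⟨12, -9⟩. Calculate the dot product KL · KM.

-136

KL = L − K = (-4, 16)
KM = M − K = (2, -8)
KL · KM = (-4)·2 + 16·(-8) = -8 - 128 = -136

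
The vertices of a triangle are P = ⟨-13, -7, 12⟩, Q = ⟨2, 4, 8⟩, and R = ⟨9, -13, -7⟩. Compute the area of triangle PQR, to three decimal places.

PQ = (15, 11, -4),  PR = (22, -6, -19)
i: 11·(-19) - (-4)·(-6) = -209 - 24 = -233
j: (-4)·22 - 15·(-19) = -88 - (-285) = 197
k: 15·(-6) - 11·22 = -90 - 242 = -332
PQ × PR = (-233, 197, -332)
|PQ × PR| = √203322 ≈ 450.9124
area = ½ · 450.9124 ≈ 225.456

225.456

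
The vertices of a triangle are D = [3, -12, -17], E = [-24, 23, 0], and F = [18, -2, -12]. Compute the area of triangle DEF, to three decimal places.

442.761

DE = (-27, 35, 17),  DF = (15, 10, 5)
i: 35·5 - 17·10 = 175 - 170 = 5
j: 17·15 - (-27)·5 = 255 - (-135) = 390
k: (-27)·10 - 35·15 = -270 - 525 = -795
DE × DF = (5, 390, -795)
|DE × DF| = √784150 ≈ 885.5224
area = ½ · 885.5224 ≈ 442.761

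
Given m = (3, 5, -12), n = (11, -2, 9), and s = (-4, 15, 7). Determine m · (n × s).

n × s:
i: (-2)·7 - 9·15 = -14 - 135 = -149
j: 9·(-4) - 11·7 = -36 - 77 = -113
k: 11·15 - (-2)·(-4) = 165 - 8 = 157
n × s = (-149, -113, 157)
m · (n × s) = 3·(-149) + 5·(-113) + (-12)·157 = -447 - 565 - 1884 = -2896

-2896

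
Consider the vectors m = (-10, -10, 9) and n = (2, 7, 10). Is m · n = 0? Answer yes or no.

m · n = (-10)·2 + (-10)·7 + 9·10 = -20 - 70 + 90 = 0
Zero, so the vectors are orthogonal.

yes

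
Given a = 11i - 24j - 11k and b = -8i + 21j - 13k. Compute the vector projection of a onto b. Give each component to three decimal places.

(5.329, -13.990, 8.660)

a · b = 11·(-8) + (-24)·21 + (-11)·(-13) = -88 - 504 + 143 = -449
|b|² = 64 + 441 + 169 = 674
proj_b a = (-449/674) · (-8, 21, -13) ≈ (5.329, -13.990, 8.660)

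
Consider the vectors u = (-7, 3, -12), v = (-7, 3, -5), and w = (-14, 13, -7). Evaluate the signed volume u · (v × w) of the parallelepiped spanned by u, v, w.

343

v × w:
i: 3·(-7) - (-5)·13 = -21 - (-65) = 44
j: (-5)·(-14) - (-7)·(-7) = 70 - 49 = 21
k: (-7)·13 - 3·(-14) = -91 - (-42) = -49
v × w = (44, 21, -49)
u · (v × w) = (-7)·44 + 3·21 + (-12)·(-49) = -308 + 63 + 588 = 343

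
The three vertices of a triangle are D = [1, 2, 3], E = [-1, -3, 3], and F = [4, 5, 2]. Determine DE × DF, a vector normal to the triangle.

DE = (-2, -5, 0)
DF = (3, 3, -1)
i: (-5)·(-1) - 0·3 = 5 - 0 = 5
j: 0·3 - (-2)·(-1) = 0 - 2 = -2
k: (-2)·3 - (-5)·3 = -6 - (-15) = 9
DE × DF = (5, -2, 9)

(5, -2, 9)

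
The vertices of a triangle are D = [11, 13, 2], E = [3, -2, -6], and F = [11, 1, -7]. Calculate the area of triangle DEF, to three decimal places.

DE = (-8, -15, -8),  DF = (0, -12, -9)
i: (-15)·(-9) - (-8)·(-12) = 135 - 96 = 39
j: (-8)·0 - (-8)·(-9) = 0 - 72 = -72
k: (-8)·(-12) - (-15)·0 = 96 - 0 = 96
DE × DF = (39, -72, 96)
|DE × DF| = √15921 ≈ 126.1784
area = ½ · 126.1784 ≈ 63.089

63.089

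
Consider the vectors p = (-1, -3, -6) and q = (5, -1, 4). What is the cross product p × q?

i: (-3)·4 - (-6)·(-1) = -12 - 6 = -18
j: (-6)·5 - (-1)·4 = -30 - (-4) = -26
k: (-1)·(-1) - (-3)·5 = 1 - (-15) = 16
p × q = (-18, -26, 16)

(-18, -26, 16)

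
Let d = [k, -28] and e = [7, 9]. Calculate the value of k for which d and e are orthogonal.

d · e = k·7 + (-28)·9 = -252 + 7k
Set equal to 0: 7k = 252, so k = 36.

36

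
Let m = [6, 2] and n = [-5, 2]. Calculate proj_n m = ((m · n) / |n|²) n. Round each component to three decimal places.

(4.483, -1.793)

m · n = 6·(-5) + 2·2 = -30 + 4 = -26
|n|² = 25 + 4 = 29
proj_n m = (-26/29) · (-5, 2) ≈ (4.483, -1.793)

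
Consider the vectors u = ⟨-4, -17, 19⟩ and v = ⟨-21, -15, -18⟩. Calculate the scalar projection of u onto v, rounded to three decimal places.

u · v = (-4)·(-21) + (-17)·(-15) + 19·(-18) = 84 + 255 - 342 = -3
|v| = √(441 + 225 + 324) = √990 ≈ 31.4643
comp_v u = -3 / √990 ≈ -0.095

-0.095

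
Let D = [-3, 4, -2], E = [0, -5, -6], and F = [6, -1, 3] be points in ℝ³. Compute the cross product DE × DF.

DE = (3, -9, -4)
DF = (9, -5, 5)
i: (-9)·5 - (-4)·(-5) = -45 - 20 = -65
j: (-4)·9 - 3·5 = -36 - 15 = -51
k: 3·(-5) - (-9)·9 = -15 - (-81) = 66
DE × DF = (-65, -51, 66)

(-65, -51, 66)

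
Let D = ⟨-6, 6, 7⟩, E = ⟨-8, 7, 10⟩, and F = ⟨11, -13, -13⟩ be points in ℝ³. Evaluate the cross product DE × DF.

DE = (-2, 1, 3)
DF = (17, -19, -20)
i: 1·(-20) - 3·(-19) = -20 - (-57) = 37
j: 3·17 - (-2)·(-20) = 51 - 40 = 11
k: (-2)·(-19) - 1·17 = 38 - 17 = 21
DE × DF = (37, 11, 21)

(37, 11, 21)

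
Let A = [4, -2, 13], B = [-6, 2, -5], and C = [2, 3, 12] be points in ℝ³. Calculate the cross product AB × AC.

(86, 26, -42)

AB = (-10, 4, -18)
AC = (-2, 5, -1)
i: 4·(-1) - (-18)·5 = -4 - (-90) = 86
j: (-18)·(-2) - (-10)·(-1) = 36 - 10 = 26
k: (-10)·5 - 4·(-2) = -50 - (-8) = -42
AB × AC = (86, 26, -42)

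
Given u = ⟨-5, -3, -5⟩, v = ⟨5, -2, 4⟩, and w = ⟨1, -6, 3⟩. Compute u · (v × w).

83

v × w:
i: (-2)·3 - 4·(-6) = -6 - (-24) = 18
j: 4·1 - 5·3 = 4 - 15 = -11
k: 5·(-6) - (-2)·1 = -30 - (-2) = -28
v × w = (18, -11, -28)
u · (v × w) = (-5)·18 + (-3)·(-11) + (-5)·(-28) = -90 + 33 + 140 = 83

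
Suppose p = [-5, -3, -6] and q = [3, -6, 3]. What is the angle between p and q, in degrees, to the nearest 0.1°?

104.1

p · q = (-5)·3 + (-3)·(-6) + (-6)·3 = -15 + 18 - 18 = -15
|p|² = 25 + 9 + 36 = 70,  |p| = √70 ≈ 8.366600
|q|² = 9 + 36 + 9 = 54,  |q| = √54 ≈ 7.348469
cos θ = -15 / (8.366600 · 7.348469) ≈ -0.24398
θ = arccos(-0.24398) ≈ 104.1°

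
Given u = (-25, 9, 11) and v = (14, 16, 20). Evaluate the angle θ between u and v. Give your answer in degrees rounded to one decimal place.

u · v = (-25)·14 + 9·16 + 11·20 = -350 + 144 + 220 = 14
|u|² = 625 + 81 + 121 = 827,  |u| = √827 ≈ 28.757608
|v|² = 196 + 256 + 400 = 852,  |v| = √852 ≈ 29.189039
cos θ = 14 / (28.757608 · 29.189039) ≈ 0.01668
θ = arccos(0.01668) ≈ 89.0°

89.0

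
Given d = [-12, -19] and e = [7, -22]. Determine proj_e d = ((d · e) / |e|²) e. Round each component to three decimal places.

(4.386, -13.786)

d · e = (-12)·7 + (-19)·(-22) = -84 + 418 = 334
|e|² = 49 + 484 = 533
proj_e d = (334/533) · (7, -22) ≈ (4.386, -13.786)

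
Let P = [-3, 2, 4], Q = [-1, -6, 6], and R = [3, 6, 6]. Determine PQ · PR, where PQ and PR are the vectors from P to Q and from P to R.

-16

PQ = Q − P = (2, -8, 2)
PR = R − P = (6, 4, 2)
PQ · PR = 2·6 + (-8)·4 + 2·2 = 12 - 32 + 4 = -16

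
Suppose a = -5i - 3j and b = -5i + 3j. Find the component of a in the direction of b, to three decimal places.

2.744

a · b = (-5)·(-5) + (-3)·3 = 25 - 9 = 16
|b| = √(25 + 9) = √34 ≈ 5.8310
comp_b a = 16 / √34 ≈ 2.744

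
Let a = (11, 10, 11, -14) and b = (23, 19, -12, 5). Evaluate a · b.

241

a · b = 11·23 + 10·19 + 11·(-12) + (-14)·5 = 253 + 190 - 132 - 70 = 241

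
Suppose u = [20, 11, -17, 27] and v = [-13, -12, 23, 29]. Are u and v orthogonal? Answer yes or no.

u · v = 20·(-13) + 11·(-12) + (-17)·23 + 27·29 = -260 - 132 - 391 + 783 = 0
Zero, so the vectors are orthogonal.

yes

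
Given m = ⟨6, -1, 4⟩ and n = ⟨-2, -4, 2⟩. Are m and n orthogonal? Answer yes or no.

m · n = 6·(-2) + (-1)·(-4) + 4·2 = -12 + 4 + 8 = 0
Zero, so the vectors are orthogonal.

yes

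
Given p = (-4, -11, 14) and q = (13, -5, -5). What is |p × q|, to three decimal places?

261.607

i: (-11)·(-5) - 14·(-5) = 55 - (-70) = 125
j: 14·13 - (-4)·(-5) = 182 - 20 = 162
k: (-4)·(-5) - (-11)·13 = 20 - (-143) = 163
p × q = (125, 162, 163)
|p × q| = √(125² + 162² + 163²) = √68438 ≈ 261.6066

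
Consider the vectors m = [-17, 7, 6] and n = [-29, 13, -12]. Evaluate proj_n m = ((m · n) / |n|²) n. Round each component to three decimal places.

(-12.867, 5.768, -5.324)

m · n = (-17)·(-29) + 7·13 + 6·(-12) = 493 + 91 - 72 = 512
|n|² = 841 + 169 + 144 = 1154
proj_n m = (512/1154) · (-29, 13, -12) ≈ (-12.867, 5.768, -5.324)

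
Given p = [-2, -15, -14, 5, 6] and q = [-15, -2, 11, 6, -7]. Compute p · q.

p · q = (-2)·(-15) + (-15)·(-2) + (-14)·11 + 5·6 + 6·(-7) = 30 + 30 - 154 + 30 - 42 = -106

-106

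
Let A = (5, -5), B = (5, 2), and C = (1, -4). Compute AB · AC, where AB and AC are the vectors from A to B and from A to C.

AB = B − A = (0, 7)
AC = C − A = (-4, 1)
AB · AC = 0·(-4) + 7·1 = 0 + 7 = 7

7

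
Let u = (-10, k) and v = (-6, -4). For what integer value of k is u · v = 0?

15

u · v = (-10)·(-6) + k·(-4) = 60 - 4k
Set equal to 0: -4k = -60, so k = 15.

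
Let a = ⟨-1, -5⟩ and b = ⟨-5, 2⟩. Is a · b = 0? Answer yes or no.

no

a · b = (-1)·(-5) + (-5)·2 = 5 - 10 = -5
Nonzero, so the vectors are not orthogonal.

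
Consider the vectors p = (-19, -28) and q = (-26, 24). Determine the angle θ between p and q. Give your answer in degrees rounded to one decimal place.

p · q = (-19)·(-26) + (-28)·24 = 494 - 672 = -178
|p|² = 361 + 784 = 1145,  |p| = √1145 ≈ 33.837849
|q|² = 676 + 576 = 1252,  |q| = √1252 ≈ 35.383612
cos θ = -178 / (33.837849 · 35.383612) ≈ -0.14867
θ = arccos(-0.14867) ≈ 98.5°

98.5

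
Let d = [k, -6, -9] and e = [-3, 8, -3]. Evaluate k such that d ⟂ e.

-7

d · e = k·(-3) + (-6)·8 + (-9)·(-3) = -21 - 3k
Set equal to 0: -3k = 21, so k = -7.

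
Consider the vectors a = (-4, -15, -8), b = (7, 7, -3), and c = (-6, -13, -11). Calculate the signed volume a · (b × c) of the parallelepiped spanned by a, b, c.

b × c:
i: 7·(-11) - (-3)·(-13) = -77 - 39 = -116
j: (-3)·(-6) - 7·(-11) = 18 - (-77) = 95
k: 7·(-13) - 7·(-6) = -91 - (-42) = -49
b × c = (-116, 95, -49)
a · (b × c) = (-4)·(-116) + (-15)·95 + (-8)·(-49) = 464 - 1425 + 392 = -569

-569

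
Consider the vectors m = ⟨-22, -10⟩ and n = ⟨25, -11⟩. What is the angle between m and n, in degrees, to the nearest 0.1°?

131.8

m · n = (-22)·25 + (-10)·(-11) = -550 + 110 = -440
|m|² = 484 + 100 = 584,  |m| = √584 ≈ 24.166092
|n|² = 625 + 121 = 746,  |n| = √746 ≈ 27.313001
cos θ = -440 / (24.166092 · 27.313001) ≈ -0.66662
θ = arccos(-0.66662) ≈ 131.8°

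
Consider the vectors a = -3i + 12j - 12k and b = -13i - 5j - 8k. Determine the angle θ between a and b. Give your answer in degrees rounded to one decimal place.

a · b = (-3)·(-13) + 12·(-5) + (-12)·(-8) = 39 - 60 + 96 = 75
|a|² = 9 + 144 + 144 = 297,  |a| = √297 ≈ 17.233688
|b|² = 169 + 25 + 64 = 258,  |b| = √258 ≈ 16.062378
cos θ = 75 / (17.233688 · 16.062378) ≈ 0.27094
θ = arccos(0.27094) ≈ 74.3°

74.3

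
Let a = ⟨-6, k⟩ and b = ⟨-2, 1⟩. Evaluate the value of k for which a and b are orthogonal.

-12

a · b = (-6)·(-2) + k·1 = 12 + 1k
Set equal to 0: 1k = -12, so k = -12.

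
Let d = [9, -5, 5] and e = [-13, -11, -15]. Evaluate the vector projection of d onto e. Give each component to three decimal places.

d · e = 9·(-13) + (-5)·(-11) + 5·(-15) = -117 + 55 - 75 = -137
|e|² = 169 + 121 + 225 = 515
proj_e d = (-137/515) · (-13, -11, -15) ≈ (3.458, 2.926, 3.990)

(3.458, 2.926, 3.990)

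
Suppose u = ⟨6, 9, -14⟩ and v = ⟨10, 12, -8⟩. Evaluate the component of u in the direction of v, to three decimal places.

u · v = 6·10 + 9·12 + (-14)·(-8) = 60 + 108 + 112 = 280
|v| = √(100 + 144 + 64) = √308 ≈ 17.5499
comp_v u = 280 / √308 ≈ 15.954

15.954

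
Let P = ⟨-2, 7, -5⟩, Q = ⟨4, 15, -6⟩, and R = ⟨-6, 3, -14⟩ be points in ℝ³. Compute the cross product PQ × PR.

PQ = (6, 8, -1)
PR = (-4, -4, -9)
i: 8·(-9) - (-1)·(-4) = -72 - 4 = -76
j: (-1)·(-4) - 6·(-9) = 4 - (-54) = 58
k: 6·(-4) - 8·(-4) = -24 - (-32) = 8
PQ × PR = (-76, 58, 8)

(-76, 58, 8)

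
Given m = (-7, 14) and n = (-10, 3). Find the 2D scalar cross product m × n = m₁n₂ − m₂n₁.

119

(-7)·3 - 14·(-10) = -21 - (-140) = 119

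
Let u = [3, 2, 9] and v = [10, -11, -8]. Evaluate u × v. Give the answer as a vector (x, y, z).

i: 2·(-8) - 9·(-11) = -16 - (-99) = 83
j: 9·10 - 3·(-8) = 90 - (-24) = 114
k: 3·(-11) - 2·10 = -33 - 20 = -53
u × v = (83, 114, -53)

(83, 114, -53)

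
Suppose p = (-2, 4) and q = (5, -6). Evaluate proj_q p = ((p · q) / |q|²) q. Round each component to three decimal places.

p · q = (-2)·5 + 4·(-6) = -10 - 24 = -34
|q|² = 25 + 36 = 61
proj_q p = (-34/61) · (5, -6) ≈ (-2.787, 3.344)

(-2.787, 3.344)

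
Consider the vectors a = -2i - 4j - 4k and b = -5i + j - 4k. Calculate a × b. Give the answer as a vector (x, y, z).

(20, 12, -22)

i: (-4)·(-4) - (-4)·1 = 16 - (-4) = 20
j: (-4)·(-5) - (-2)·(-4) = 20 - 8 = 12
k: (-2)·1 - (-4)·(-5) = -2 - 20 = -22
a × b = (20, 12, -22)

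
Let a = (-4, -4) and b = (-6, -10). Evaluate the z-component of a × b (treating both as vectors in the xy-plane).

(-4)·(-10) - (-4)·(-6) = 40 - 24 = 16

16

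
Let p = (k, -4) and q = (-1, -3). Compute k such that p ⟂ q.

12

p · q = k·(-1) + (-4)·(-3) = 12 - 1k
Set equal to 0: -1k = -12, so k = 12.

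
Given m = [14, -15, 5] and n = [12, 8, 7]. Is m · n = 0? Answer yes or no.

no

m · n = 14·12 + (-15)·8 + 5·7 = 168 - 120 + 35 = 83
Nonzero, so the vectors are not orthogonal.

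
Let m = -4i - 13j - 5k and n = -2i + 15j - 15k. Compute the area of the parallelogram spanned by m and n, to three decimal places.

i: (-13)·(-15) - (-5)·15 = 195 - (-75) = 270
j: (-5)·(-2) - (-4)·(-15) = 10 - 60 = -50
k: (-4)·15 - (-13)·(-2) = -60 - 26 = -86
m × n = (270, -50, -86)
|m × n| = √(270² + (-50)² + (-86)²) = √82796 ≈ 287.7429

287.743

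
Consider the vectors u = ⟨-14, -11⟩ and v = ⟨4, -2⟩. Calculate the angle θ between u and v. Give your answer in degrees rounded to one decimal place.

u · v = (-14)·4 + (-11)·(-2) = -56 + 22 = -34
|u|² = 196 + 121 = 317,  |u| = √317 ≈ 17.804494
|v|² = 16 + 4 = 20,  |v| = √20 ≈ 4.472136
cos θ = -34 / (17.804494 · 4.472136) ≈ -0.42701
θ = arccos(-0.42701) ≈ 115.3°

115.3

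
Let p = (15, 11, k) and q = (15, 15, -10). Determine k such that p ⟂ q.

39

p · q = 15·15 + 11·15 + k·(-10) = 390 - 10k
Set equal to 0: -10k = -390, so k = 39.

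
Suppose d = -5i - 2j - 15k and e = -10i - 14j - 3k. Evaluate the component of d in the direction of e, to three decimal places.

7.043

d · e = (-5)·(-10) + (-2)·(-14) + (-15)·(-3) = 50 + 28 + 45 = 123
|e| = √(100 + 196 + 9) = √305 ≈ 17.4642
comp_e d = 123 / √305 ≈ 7.043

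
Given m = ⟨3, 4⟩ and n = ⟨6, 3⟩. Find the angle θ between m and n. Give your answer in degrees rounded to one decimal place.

m · n = 3·6 + 4·3 = 18 + 12 = 30
|m|² = 9 + 16 = 25,  |m| = √25 ≈ 5.000000
|n|² = 36 + 9 = 45,  |n| = √45 ≈ 6.708204
cos θ = 30 / (5.000000 · 6.708204) ≈ 0.89443
θ = arccos(0.89443) ≈ 26.6°

26.6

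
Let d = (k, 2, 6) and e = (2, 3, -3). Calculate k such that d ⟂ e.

6

d · e = k·2 + 2·3 + 6·(-3) = -12 + 2k
Set equal to 0: 2k = 12, so k = 6.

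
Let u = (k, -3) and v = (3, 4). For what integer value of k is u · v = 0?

4

u · v = k·3 + (-3)·4 = -12 + 3k
Set equal to 0: 3k = 12, so k = 4.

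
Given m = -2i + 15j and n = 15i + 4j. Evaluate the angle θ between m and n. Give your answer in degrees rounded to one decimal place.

82.7

m · n = (-2)·15 + 15·4 = -30 + 60 = 30
|m|² = 4 + 225 = 229,  |m| = √229 ≈ 15.132746
|n|² = 225 + 16 = 241,  |n| = √241 ≈ 15.524175
cos θ = 30 / (15.132746 · 15.524175) ≈ 0.12770
θ = arccos(0.12770) ≈ 82.7°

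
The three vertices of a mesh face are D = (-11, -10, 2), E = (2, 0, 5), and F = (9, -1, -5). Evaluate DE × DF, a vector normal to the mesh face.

(-97, 151, -83)

DE = (13, 10, 3)
DF = (20, 9, -7)
i: 10·(-7) - 3·9 = -70 - 27 = -97
j: 3·20 - 13·(-7) = 60 - (-91) = 151
k: 13·9 - 10·20 = 117 - 200 = -83
DE × DF = (-97, 151, -83)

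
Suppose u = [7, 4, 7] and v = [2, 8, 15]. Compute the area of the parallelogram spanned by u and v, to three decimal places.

i: 4·15 - 7·8 = 60 - 56 = 4
j: 7·2 - 7·15 = 14 - 105 = -91
k: 7·8 - 4·2 = 56 - 8 = 48
u × v = (4, -91, 48)
|u × v| = √(4² + (-91)² + 48²) = √10601 ≈ 102.9612

102.961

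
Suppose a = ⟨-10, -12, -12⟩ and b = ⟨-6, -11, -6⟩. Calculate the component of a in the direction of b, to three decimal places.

a · b = (-10)·(-6) + (-12)·(-11) + (-12)·(-6) = 60 + 132 + 72 = 264
|b| = √(36 + 121 + 36) = √193 ≈ 13.8924
comp_b a = 264 / √193 ≈ 19.003

19.003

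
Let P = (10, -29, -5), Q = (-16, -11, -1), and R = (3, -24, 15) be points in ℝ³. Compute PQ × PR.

PQ = (-26, 18, 4)
PR = (-7, 5, 20)
i: 18·20 - 4·5 = 360 - 20 = 340
j: 4·(-7) - (-26)·20 = -28 - (-520) = 492
k: (-26)·5 - 18·(-7) = -130 - (-126) = -4
PQ × PR = (340, 492, -4)

(340, 492, -4)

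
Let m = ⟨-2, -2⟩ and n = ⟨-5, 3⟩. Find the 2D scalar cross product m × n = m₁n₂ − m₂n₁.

-16

(-2)·3 - (-2)·(-5) = -6 - 10 = -16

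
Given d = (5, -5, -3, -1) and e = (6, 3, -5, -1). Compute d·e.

31

d · e = 5·6 + (-5)·3 + (-3)·(-5) + (-1)·(-1) = 30 - 15 + 15 + 1 = 31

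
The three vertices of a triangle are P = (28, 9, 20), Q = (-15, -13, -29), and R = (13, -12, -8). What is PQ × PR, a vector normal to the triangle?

PQ = (-43, -22, -49)
PR = (-15, -21, -28)
i: (-22)·(-28) - (-49)·(-21) = 616 - 1029 = -413
j: (-49)·(-15) - (-43)·(-28) = 735 - 1204 = -469
k: (-43)·(-21) - (-22)·(-15) = 903 - 330 = 573
PQ × PR = (-413, -469, 573)

(-413, -469, 573)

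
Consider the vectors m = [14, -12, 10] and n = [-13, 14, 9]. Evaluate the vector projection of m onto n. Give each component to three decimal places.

(7.578, -8.161, -5.247)

m · n = 14·(-13) + (-12)·14 + 10·9 = -182 - 168 + 90 = -260
|n|² = 169 + 196 + 81 = 446
proj_n m = (-260/446) · (-13, 14, 9) ≈ (7.578, -8.161, -5.247)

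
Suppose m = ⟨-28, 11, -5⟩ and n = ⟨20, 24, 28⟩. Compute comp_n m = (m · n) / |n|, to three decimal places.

m · n = (-28)·20 + 11·24 + (-5)·28 = -560 + 264 - 140 = -436
|n| = √(400 + 576 + 784) = √1760 ≈ 41.9524
comp_n m = -436 / √1760 ≈ -10.393

-10.393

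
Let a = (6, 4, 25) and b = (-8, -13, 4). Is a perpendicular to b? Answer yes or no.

yes

a · b = 6·(-8) + 4·(-13) + 25·4 = -48 - 52 + 100 = 0
Zero, so the vectors are orthogonal.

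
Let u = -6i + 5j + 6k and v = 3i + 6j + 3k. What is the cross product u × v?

i: 5·3 - 6·6 = 15 - 36 = -21
j: 6·3 - (-6)·3 = 18 - (-18) = 36
k: (-6)·6 - 5·3 = -36 - 15 = -51
u × v = (-21, 36, -51)

(-21, 36, -51)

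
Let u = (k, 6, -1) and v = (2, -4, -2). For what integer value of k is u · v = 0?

u · v = k·2 + 6·(-4) + (-1)·(-2) = -22 + 2k
Set equal to 0: 2k = 22, so k = 11.

11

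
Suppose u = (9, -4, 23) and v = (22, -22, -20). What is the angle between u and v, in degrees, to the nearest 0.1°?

100.8

u · v = 9·22 + (-4)·(-22) + 23·(-20) = 198 + 88 - 460 = -174
|u|² = 81 + 16 + 529 = 626,  |u| = √626 ≈ 25.019992
|v|² = 484 + 484 + 400 = 1368,  |v| = √1368 ≈ 36.986484
cos θ = -174 / (25.019992 · 36.986484) ≈ -0.18803
θ = arccos(-0.18803) ≈ 100.8°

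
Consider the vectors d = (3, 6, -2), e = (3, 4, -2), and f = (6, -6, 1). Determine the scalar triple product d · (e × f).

-30

e × f:
i: 4·1 - (-2)·(-6) = 4 - 12 = -8
j: (-2)·6 - 3·1 = -12 - 3 = -15
k: 3·(-6) - 4·6 = -18 - 24 = -42
e × f = (-8, -15, -42)
d · (e × f) = 3·(-8) + 6·(-15) + (-2)·(-42) = -24 - 90 + 84 = -30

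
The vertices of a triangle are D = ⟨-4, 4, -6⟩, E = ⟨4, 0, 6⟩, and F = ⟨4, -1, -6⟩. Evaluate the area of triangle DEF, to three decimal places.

56.745

DE = (8, -4, 12),  DF = (8, -5, 0)
i: (-4)·0 - 12·(-5) = 0 - (-60) = 60
j: 12·8 - 8·0 = 96 - 0 = 96
k: 8·(-5) - (-4)·8 = -40 - (-32) = -8
DE × DF = (60, 96, -8)
|DE × DF| = √12880 ≈ 113.4901
area = ½ · 113.4901 ≈ 56.745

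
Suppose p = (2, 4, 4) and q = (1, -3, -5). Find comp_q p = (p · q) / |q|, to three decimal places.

-5.071

p · q = 2·1 + 4·(-3) + 4·(-5) = 2 - 12 - 20 = -30
|q| = √(1 + 9 + 25) = √35 ≈ 5.9161
comp_q p = -30 / √35 ≈ -5.071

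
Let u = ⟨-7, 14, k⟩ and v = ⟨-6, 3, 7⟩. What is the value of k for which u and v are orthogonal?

-12

u · v = (-7)·(-6) + 14·3 + k·7 = 84 + 7k
Set equal to 0: 7k = -84, so k = -12.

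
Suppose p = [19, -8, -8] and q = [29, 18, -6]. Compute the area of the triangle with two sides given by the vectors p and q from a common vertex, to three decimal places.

i: (-8)·(-6) - (-8)·18 = 48 - (-144) = 192
j: (-8)·29 - 19·(-6) = -232 - (-114) = -118
k: 19·18 - (-8)·29 = 342 - (-232) = 574
p × q = (192, -118, 574)
|p × q| = √(192² + (-118)² + 574²) = √380264 ≈ 616.6555
area = ½ · 616.6555 ≈ 308.328

308.328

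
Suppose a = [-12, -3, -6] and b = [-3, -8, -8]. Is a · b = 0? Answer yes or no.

a · b = (-12)·(-3) + (-3)·(-8) + (-6)·(-8) = 36 + 24 + 48 = 108
Nonzero, so the vectors are not orthogonal.

no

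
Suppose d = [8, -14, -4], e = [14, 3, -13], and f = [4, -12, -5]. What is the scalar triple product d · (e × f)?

e × f:
i: 3·(-5) - (-13)·(-12) = -15 - 156 = -171
j: (-13)·4 - 14·(-5) = -52 - (-70) = 18
k: 14·(-12) - 3·4 = -168 - 12 = -180
e × f = (-171, 18, -180)
d · (e × f) = 8·(-171) + (-14)·18 + (-4)·(-180) = -1368 - 252 + 720 = -900

-900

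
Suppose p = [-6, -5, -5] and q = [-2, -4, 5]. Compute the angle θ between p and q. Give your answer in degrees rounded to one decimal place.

p · q = (-6)·(-2) + (-5)·(-4) + (-5)·5 = 12 + 20 - 25 = 7
|p|² = 36 + 25 + 25 = 86,  |p| = √86 ≈ 9.273618
|q|² = 4 + 16 + 25 = 45,  |q| = √45 ≈ 6.708204
cos θ = 7 / (9.273618 · 6.708204) ≈ 0.11252
θ = arccos(0.11252) ≈ 83.5°

83.5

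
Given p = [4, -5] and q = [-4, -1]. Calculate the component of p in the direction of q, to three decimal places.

-2.668

p · q = 4·(-4) + (-5)·(-1) = -16 + 5 = -11
|q| = √(16 + 1) = √17 ≈ 4.1231
comp_q p = -11 / √17 ≈ -2.668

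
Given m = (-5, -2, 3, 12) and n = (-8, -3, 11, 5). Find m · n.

139

m · n = (-5)·(-8) + (-2)·(-3) + 3·11 + 12·5 = 40 + 6 + 33 + 60 = 139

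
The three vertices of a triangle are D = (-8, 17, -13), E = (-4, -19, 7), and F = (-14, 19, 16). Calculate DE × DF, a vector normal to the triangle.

(-1084, -236, -208)

DE = (4, -36, 20)
DF = (-6, 2, 29)
i: (-36)·29 - 20·2 = -1044 - 40 = -1084
j: 20·(-6) - 4·29 = -120 - 116 = -236
k: 4·2 - (-36)·(-6) = 8 - 216 = -208
DE × DF = (-1084, -236, -208)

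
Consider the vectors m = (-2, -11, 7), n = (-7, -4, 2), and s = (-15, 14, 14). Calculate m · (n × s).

-1686

n × s:
i: (-4)·14 - 2·14 = -56 - 28 = -84
j: 2·(-15) - (-7)·14 = -30 - (-98) = 68
k: (-7)·14 - (-4)·(-15) = -98 - 60 = -158
n × s = (-84, 68, -158)
m · (n × s) = (-2)·(-84) + (-11)·68 + 7·(-158) = 168 - 748 - 1106 = -1686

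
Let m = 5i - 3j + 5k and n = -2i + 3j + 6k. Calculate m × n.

(-33, -40, 9)

i: (-3)·6 - 5·3 = -18 - 15 = -33
j: 5·(-2) - 5·6 = -10 - 30 = -40
k: 5·3 - (-3)·(-2) = 15 - 6 = 9
m × n = (-33, -40, 9)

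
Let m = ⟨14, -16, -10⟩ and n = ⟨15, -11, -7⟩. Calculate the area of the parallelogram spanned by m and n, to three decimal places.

100.519

i: (-16)·(-7) - (-10)·(-11) = 112 - 110 = 2
j: (-10)·15 - 14·(-7) = -150 - (-98) = -52
k: 14·(-11) - (-16)·15 = -154 - (-240) = 86
m × n = (2, -52, 86)
|m × n| = √(2² + (-52)² + 86²) = √10104 ≈ 100.5187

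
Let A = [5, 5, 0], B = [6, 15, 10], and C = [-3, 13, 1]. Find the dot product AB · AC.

82

AB = B − A = (1, 10, 10)
AC = C − A = (-8, 8, 1)
AB · AC = 1·(-8) + 10·8 + 10·1 = -8 + 80 + 10 = 82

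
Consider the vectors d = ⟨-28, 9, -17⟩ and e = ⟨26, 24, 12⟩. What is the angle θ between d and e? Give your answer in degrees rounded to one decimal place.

d · e = (-28)·26 + 9·24 + (-17)·12 = -728 + 216 - 204 = -716
|d|² = 784 + 81 + 289 = 1154,  |d| = √1154 ≈ 33.970576
|e|² = 676 + 576 + 144 = 1396,  |e| = √1396 ≈ 37.363083
cos θ = -716 / (33.970576 · 37.363083) ≈ -0.56411
θ = arccos(-0.56411) ≈ 124.3°

124.3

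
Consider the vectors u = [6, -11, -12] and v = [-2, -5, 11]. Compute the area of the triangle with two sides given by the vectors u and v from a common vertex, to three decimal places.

i: (-11)·11 - (-12)·(-5) = -121 - 60 = -181
j: (-12)·(-2) - 6·11 = 24 - 66 = -42
k: 6·(-5) - (-11)·(-2) = -30 - 22 = -52
u × v = (-181, -42, -52)
|u × v| = √((-181)² + (-42)² + (-52)²) = √37229 ≈ 192.9482
area = ½ · 192.9482 ≈ 96.474

96.474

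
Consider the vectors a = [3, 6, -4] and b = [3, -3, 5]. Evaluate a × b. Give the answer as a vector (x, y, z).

(18, -27, -27)

i: 6·5 - (-4)·(-3) = 30 - 12 = 18
j: (-4)·3 - 3·5 = -12 - 15 = -27
k: 3·(-3) - 6·3 = -9 - 18 = -27
a × b = (18, -27, -27)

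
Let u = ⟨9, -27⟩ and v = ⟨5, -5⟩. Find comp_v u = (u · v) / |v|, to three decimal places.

25.456

u · v = 9·5 + (-27)·(-5) = 45 + 135 = 180
|v| = √(25 + 25) = √50 ≈ 7.0711
comp_v u = 180 / √50 ≈ 25.456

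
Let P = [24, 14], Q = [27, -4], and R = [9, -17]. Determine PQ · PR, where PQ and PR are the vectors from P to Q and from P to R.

PQ = Q − P = (3, -18)
PR = R − P = (-15, -31)
PQ · PR = 3·(-15) + (-18)·(-31) = -45 + 558 = 513

513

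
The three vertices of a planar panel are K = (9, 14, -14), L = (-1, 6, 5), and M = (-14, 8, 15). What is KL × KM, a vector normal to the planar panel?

KL = (-10, -8, 19)
KM = (-23, -6, 29)
i: (-8)·29 - 19·(-6) = -232 - (-114) = -118
j: 19·(-23) - (-10)·29 = -437 - (-290) = -147
k: (-10)·(-6) - (-8)·(-23) = 60 - 184 = -124
KL × KM = (-118, -147, -124)

(-118, -147, -124)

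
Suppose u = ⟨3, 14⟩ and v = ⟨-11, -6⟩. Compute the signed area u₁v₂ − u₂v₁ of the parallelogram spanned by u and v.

3·(-6) - 14·(-11) = -18 - (-154) = 136

136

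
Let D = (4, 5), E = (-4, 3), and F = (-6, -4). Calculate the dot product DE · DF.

DE = E − D = (-8, -2)
DF = F − D = (-10, -9)
DE · DF = (-8)·(-10) + (-2)·(-9) = 80 + 18 = 98

98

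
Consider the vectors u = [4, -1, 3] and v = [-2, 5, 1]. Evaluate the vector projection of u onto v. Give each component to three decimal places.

(0.667, -1.667, -0.333)

u · v = 4·(-2) + (-1)·5 + 3·1 = -8 - 5 + 3 = -10
|v|² = 4 + 25 + 1 = 30
proj_v u = (-10/30) · (-2, 5, 1) ≈ (0.667, -1.667, -0.333)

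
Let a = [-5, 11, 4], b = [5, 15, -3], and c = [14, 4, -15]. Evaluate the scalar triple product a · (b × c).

b × c:
i: 15·(-15) - (-3)·4 = -225 - (-12) = -213
j: (-3)·14 - 5·(-15) = -42 - (-75) = 33
k: 5·4 - 15·14 = 20 - 210 = -190
b × c = (-213, 33, -190)
a · (b × c) = (-5)·(-213) + 11·33 + 4·(-190) = 1065 + 363 - 760 = 668

668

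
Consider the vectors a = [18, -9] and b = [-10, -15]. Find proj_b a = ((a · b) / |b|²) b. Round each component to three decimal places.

a · b = 18·(-10) + (-9)·(-15) = -180 + 135 = -45
|b|² = 100 + 225 = 325
proj_b a = (-45/325) · (-10, -15) ≈ (1.385, 2.077)

(1.385, 2.077)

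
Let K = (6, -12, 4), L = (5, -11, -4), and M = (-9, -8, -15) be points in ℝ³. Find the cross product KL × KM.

(13, 101, 11)

KL = (-1, 1, -8)
KM = (-15, 4, -19)
i: 1·(-19) - (-8)·4 = -19 - (-32) = 13
j: (-8)·(-15) - (-1)·(-19) = 120 - 19 = 101
k: (-1)·4 - 1·(-15) = -4 - (-15) = 11
KL × KM = (13, 101, 11)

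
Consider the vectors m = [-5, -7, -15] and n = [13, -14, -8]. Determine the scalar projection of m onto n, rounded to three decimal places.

7.387

m · n = (-5)·13 + (-7)·(-14) + (-15)·(-8) = -65 + 98 + 120 = 153
|n| = √(169 + 196 + 64) = √429 ≈ 20.7123
comp_n m = 153 / √429 ≈ 7.387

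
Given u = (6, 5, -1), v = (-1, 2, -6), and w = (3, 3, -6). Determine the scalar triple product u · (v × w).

-75

v × w:
i: 2·(-6) - (-6)·3 = -12 - (-18) = 6
j: (-6)·3 - (-1)·(-6) = -18 - 6 = -24
k: (-1)·3 - 2·3 = -3 - 6 = -9
v × w = (6, -24, -9)
u · (v × w) = 6·6 + 5·(-24) + (-1)·(-9) = 36 - 120 + 9 = -75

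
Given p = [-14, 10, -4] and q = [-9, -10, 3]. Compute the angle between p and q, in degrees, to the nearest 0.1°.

86.7

p · q = (-14)·(-9) + 10·(-10) + (-4)·3 = 126 - 100 - 12 = 14
|p|² = 196 + 100 + 16 = 312,  |p| = √312 ≈ 17.663522
|q|² = 81 + 100 + 9 = 190,  |q| = √190 ≈ 13.784049
cos θ = 14 / (17.663522 · 13.784049) ≈ 0.05750
θ = arccos(0.05750) ≈ 86.7°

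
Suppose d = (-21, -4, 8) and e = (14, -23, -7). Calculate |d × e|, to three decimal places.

580.250

i: (-4)·(-7) - 8·(-23) = 28 - (-184) = 212
j: 8·14 - (-21)·(-7) = 112 - 147 = -35
k: (-21)·(-23) - (-4)·14 = 483 - (-56) = 539
d × e = (212, -35, 539)
|d × e| = √(212² + (-35)² + 539²) = √336690 ≈ 580.2499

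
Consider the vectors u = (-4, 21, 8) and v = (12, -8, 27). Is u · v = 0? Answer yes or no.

u · v = (-4)·12 + 21·(-8) + 8·27 = -48 - 168 + 216 = 0
Zero, so the vectors are orthogonal.

yes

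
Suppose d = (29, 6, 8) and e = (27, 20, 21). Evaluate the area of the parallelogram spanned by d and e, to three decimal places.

i: 6·21 - 8·20 = 126 - 160 = -34
j: 8·27 - 29·21 = 216 - 609 = -393
k: 29·20 - 6·27 = 580 - 162 = 418
d × e = (-34, -393, 418)
|d × e| = √((-34)² + (-393)² + 418²) = √330329 ≈ 574.7426

574.743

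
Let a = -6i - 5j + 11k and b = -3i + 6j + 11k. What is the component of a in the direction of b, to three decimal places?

8.460

a · b = (-6)·(-3) + (-5)·6 + 11·11 = 18 - 30 + 121 = 109
|b| = √(9 + 36 + 121) = √166 ≈ 12.8841
comp_b a = 109 / √166 ≈ 8.460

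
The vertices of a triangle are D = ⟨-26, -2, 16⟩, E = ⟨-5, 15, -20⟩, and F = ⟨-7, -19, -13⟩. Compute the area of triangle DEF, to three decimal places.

649.817

DE = (21, 17, -36),  DF = (19, -17, -29)
i: 17·(-29) - (-36)·(-17) = -493 - 612 = -1105
j: (-36)·19 - 21·(-29) = -684 - (-609) = -75
k: 21·(-17) - 17·19 = -357 - 323 = -680
DE × DF = (-1105, -75, -680)
|DE × DF| = √1689050 ≈ 1299.6346
area = ½ · 1299.6346 ≈ 649.817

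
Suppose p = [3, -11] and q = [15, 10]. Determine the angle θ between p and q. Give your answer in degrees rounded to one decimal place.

108.4

p · q = 3·15 + (-11)·10 = 45 - 110 = -65
|p|² = 9 + 121 = 130,  |p| = √130 ≈ 11.401754
|q|² = 225 + 100 = 325,  |q| = √325 ≈ 18.027756
cos θ = -65 / (11.401754 · 18.027756) ≈ -0.31623
θ = arccos(-0.31623) ≈ 108.4°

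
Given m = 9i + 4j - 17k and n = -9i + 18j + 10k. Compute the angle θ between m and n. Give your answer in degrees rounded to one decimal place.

113.9

m · n = 9·(-9) + 4·18 + (-17)·10 = -81 + 72 - 170 = -179
|m|² = 81 + 16 + 289 = 386,  |m| = √386 ≈ 19.646883
|n|² = 81 + 324 + 100 = 505,  |n| = √505 ≈ 22.472205
cos θ = -179 / (19.646883 · 22.472205) ≈ -0.40543
θ = arccos(-0.40543) ≈ 113.9°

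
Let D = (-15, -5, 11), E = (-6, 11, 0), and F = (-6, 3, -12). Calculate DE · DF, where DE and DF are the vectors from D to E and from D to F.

462

DE = E − D = (9, 16, -11)
DF = F − D = (9, 8, -23)
DE · DF = 9·9 + 16·8 + (-11)·(-23) = 81 + 128 + 253 = 462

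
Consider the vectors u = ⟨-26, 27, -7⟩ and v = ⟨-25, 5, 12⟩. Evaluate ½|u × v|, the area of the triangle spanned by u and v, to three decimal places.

i: 27·12 - (-7)·5 = 324 - (-35) = 359
j: (-7)·(-25) - (-26)·12 = 175 - (-312) = 487
k: (-26)·5 - 27·(-25) = -130 - (-675) = 545
u × v = (359, 487, 545)
|u × v| = √(359² + 487² + 545²) = √663075 ≈ 814.2942
area = ½ · 814.2942 ≈ 407.147

407.147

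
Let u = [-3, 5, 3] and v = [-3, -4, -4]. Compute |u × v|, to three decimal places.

35.128

i: 5·(-4) - 3·(-4) = -20 - (-12) = -8
j: 3·(-3) - (-3)·(-4) = -9 - 12 = -21
k: (-3)·(-4) - 5·(-3) = 12 - (-15) = 27
u × v = (-8, -21, 27)
|u × v| = √((-8)² + (-21)² + 27²) = √1234 ≈ 35.1283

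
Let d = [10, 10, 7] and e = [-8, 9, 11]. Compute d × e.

(47, -166, 170)

i: 10·11 - 7·9 = 110 - 63 = 47
j: 7·(-8) - 10·11 = -56 - 110 = -166
k: 10·9 - 10·(-8) = 90 - (-80) = 170
d × e = (47, -166, 170)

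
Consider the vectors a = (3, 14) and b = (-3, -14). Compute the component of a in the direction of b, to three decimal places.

-14.318

a · b = 3·(-3) + 14·(-14) = -9 - 196 = -205
|b| = √(9 + 196) = √205 ≈ 14.3178
comp_b a = -205 / √205 ≈ -14.318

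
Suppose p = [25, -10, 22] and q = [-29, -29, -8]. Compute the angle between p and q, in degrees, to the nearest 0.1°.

p · q = 25·(-29) + (-10)·(-29) + 22·(-8) = -725 + 290 - 176 = -611
|p|² = 625 + 100 + 484 = 1209,  |p| = √1209 ≈ 34.770677
|q|² = 841 + 841 + 64 = 1746,  |q| = √1746 ≈ 41.785165
cos θ = -611 / (34.770677 · 41.785165) ≈ -0.42054
θ = arccos(-0.42054) ≈ 114.9°

114.9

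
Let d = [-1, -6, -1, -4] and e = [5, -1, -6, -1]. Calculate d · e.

d · e = (-1)·5 + (-6)·(-1) + (-1)·(-6) + (-4)·(-1) = -5 + 6 + 6 + 4 = 11

11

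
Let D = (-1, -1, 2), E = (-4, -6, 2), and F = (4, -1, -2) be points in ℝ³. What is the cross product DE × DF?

DE = (-3, -5, 0)
DF = (5, 0, -4)
i: (-5)·(-4) - 0·0 = 20 - 0 = 20
j: 0·5 - (-3)·(-4) = 0 - 12 = -12
k: (-3)·0 - (-5)·5 = 0 - (-25) = 25
DE × DF = (20, -12, 25)

(20, -12, 25)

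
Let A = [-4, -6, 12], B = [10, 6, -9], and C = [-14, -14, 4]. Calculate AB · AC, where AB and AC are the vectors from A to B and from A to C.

AB = B − A = (14, 12, -21)
AC = C − A = (-10, -8, -8)
AB · AC = 14·(-10) + 12·(-8) + (-21)·(-8) = -140 - 96 + 168 = -68

-68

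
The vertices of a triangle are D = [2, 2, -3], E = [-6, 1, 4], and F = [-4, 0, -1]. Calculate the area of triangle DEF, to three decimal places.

15.166

DE = (-8, -1, 7),  DF = (-6, -2, 2)
i: (-1)·2 - 7·(-2) = -2 - (-14) = 12
j: 7·(-6) - (-8)·2 = -42 - (-16) = -26
k: (-8)·(-2) - (-1)·(-6) = 16 - 6 = 10
DE × DF = (12, -26, 10)
|DE × DF| = √920 ≈ 30.3315
area = ½ · 30.3315 ≈ 15.166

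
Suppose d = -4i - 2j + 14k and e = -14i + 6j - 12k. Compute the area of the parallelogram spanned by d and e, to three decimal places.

i: (-2)·(-12) - 14·6 = 24 - 84 = -60
j: 14·(-14) - (-4)·(-12) = -196 - 48 = -244
k: (-4)·6 - (-2)·(-14) = -24 - 28 = -52
d × e = (-60, -244, -52)
|d × e| = √((-60)² + (-244)² + (-52)²) = √65840 ≈ 256.5931

256.593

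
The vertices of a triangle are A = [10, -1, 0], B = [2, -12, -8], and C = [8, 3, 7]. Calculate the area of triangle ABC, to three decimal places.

50.312

AB = (-8, -11, -8),  AC = (-2, 4, 7)
i: (-11)·7 - (-8)·4 = -77 - (-32) = -45
j: (-8)·(-2) - (-8)·7 = 16 - (-56) = 72
k: (-8)·4 - (-11)·(-2) = -32 - 22 = -54
AB × AC = (-45, 72, -54)
|AB × AC| = √10125 ≈ 100.6231
area = ½ · 100.6231 ≈ 50.312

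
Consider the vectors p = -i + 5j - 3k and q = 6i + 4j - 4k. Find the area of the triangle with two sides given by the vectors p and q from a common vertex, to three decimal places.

i: 5·(-4) - (-3)·4 = -20 - (-12) = -8
j: (-3)·6 - (-1)·(-4) = -18 - 4 = -22
k: (-1)·4 - 5·6 = -4 - 30 = -34
p × q = (-8, -22, -34)
|p × q| = √((-8)² + (-22)² + (-34)²) = √1704 ≈ 41.2795
area = ½ · 41.2795 ≈ 20.640

20.640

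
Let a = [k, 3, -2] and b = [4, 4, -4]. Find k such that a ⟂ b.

-5

a · b = k·4 + 3·4 + (-2)·(-4) = 20 + 4k
Set equal to 0: 4k = -20, so k = -5.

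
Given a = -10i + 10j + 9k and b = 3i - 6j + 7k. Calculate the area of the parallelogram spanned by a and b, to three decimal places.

i: 10·7 - 9·(-6) = 70 - (-54) = 124
j: 9·3 - (-10)·7 = 27 - (-70) = 97
k: (-10)·(-6) - 10·3 = 60 - 30 = 30
a × b = (124, 97, 30)
|a × b| = √(124² + 97² + 30²) = √25685 ≈ 160.2654

160.265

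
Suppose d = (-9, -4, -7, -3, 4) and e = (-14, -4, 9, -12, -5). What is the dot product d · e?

d · e = (-9)·(-14) + (-4)·(-4) + (-7)·9 + (-3)·(-12) + 4·(-5) = 126 + 16 - 63 + 36 - 20 = 95

95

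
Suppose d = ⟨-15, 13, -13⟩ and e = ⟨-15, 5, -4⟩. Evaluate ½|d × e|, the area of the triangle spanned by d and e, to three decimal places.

i: 13·(-4) - (-13)·5 = -52 - (-65) = 13
j: (-13)·(-15) - (-15)·(-4) = 195 - 60 = 135
k: (-15)·5 - 13·(-15) = -75 - (-195) = 120
d × e = (13, 135, 120)
|d × e| = √(13² + 135² + 120²) = √32794 ≈ 181.0911
area = ½ · 181.0911 ≈ 90.546

90.546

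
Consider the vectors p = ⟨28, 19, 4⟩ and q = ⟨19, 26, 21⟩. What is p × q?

(295, -512, 367)

i: 19·21 - 4·26 = 399 - 104 = 295
j: 4·19 - 28·21 = 76 - 588 = -512
k: 28·26 - 19·19 = 728 - 361 = 367
p × q = (295, -512, 367)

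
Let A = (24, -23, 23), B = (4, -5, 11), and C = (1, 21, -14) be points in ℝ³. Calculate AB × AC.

(-138, -464, -466)

AB = (-20, 18, -12)
AC = (-23, 44, -37)
i: 18·(-37) - (-12)·44 = -666 - (-528) = -138
j: (-12)·(-23) - (-20)·(-37) = 276 - 740 = -464
k: (-20)·44 - 18·(-23) = -880 - (-414) = -466
AB × AC = (-138, -464, -466)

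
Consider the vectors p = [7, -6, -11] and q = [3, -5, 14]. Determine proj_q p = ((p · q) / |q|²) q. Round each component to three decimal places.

p · q = 7·3 + (-6)·(-5) + (-11)·14 = 21 + 30 - 154 = -103
|q|² = 9 + 25 + 196 = 230
proj_q p = (-103/230) · (3, -5, 14) ≈ (-1.343, 2.239, -6.270)

(-1.343, 2.239, -6.270)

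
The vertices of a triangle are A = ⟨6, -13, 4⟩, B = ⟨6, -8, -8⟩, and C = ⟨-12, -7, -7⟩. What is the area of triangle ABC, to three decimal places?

AB = (0, 5, -12),  AC = (-18, 6, -11)
i: 5·(-11) - (-12)·6 = -55 - (-72) = 17
j: (-12)·(-18) - 0·(-11) = 216 - 0 = 216
k: 0·6 - 5·(-18) = 0 - (-90) = 90
AB × AC = (17, 216, 90)
|AB × AC| = √55045 ≈ 234.6167
area = ½ · 234.6167 ≈ 117.308

117.308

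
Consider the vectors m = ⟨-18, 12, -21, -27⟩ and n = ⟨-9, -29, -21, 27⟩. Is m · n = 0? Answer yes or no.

no

m · n = (-18)·(-9) + 12·(-29) + (-21)·(-21) + (-27)·27 = 162 - 348 + 441 - 729 = -474
Nonzero, so the vectors are not orthogonal.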